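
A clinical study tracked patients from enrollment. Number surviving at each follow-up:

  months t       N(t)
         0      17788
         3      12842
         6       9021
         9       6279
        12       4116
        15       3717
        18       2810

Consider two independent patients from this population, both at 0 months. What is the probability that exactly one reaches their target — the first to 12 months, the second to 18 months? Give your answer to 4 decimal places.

p₁ = N(12)/N(0) = 4116/17788 = 0.231392; p₂ = N(18)/N(0) = 2810/17788 = 0.157972.
P(exactly one) = p₁(1−p₂) + (1−p₁)p₂ = 0.194839 + 0.121419 = 0.316257.

0.3163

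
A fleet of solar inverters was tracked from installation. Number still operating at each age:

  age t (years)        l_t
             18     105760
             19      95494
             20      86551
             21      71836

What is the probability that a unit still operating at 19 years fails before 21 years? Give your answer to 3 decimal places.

0.248

P(fail before 21 | operational at 19) = 1 − l_21/l_19 = 1 − 71836/95494 = (23658)/95494 = 0.247743.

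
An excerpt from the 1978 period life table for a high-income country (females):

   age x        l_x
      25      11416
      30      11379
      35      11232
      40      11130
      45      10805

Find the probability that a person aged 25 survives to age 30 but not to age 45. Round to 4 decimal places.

This is the probability of reaching 30 but not 45, conditional on being alive at 25: (l_30 − l_45) / l_25.
= (11379 − 10805) / 11416 = 574 / 11416 = 0.050280.

0.0503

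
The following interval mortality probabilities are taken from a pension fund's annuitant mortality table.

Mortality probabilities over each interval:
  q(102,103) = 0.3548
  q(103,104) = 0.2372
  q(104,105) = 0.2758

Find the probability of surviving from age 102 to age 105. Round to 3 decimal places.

0.356

P(survive 102→105) = (1 − 0.3548) × (1 − 0.2372) × (1 − 0.2758).
= 0.6452 × 0.7628 × 0.7242 = 0.356421.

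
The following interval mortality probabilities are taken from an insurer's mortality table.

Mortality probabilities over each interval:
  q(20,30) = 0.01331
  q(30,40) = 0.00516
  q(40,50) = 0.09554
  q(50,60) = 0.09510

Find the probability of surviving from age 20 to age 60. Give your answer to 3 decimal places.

0.803

Survival from 20 to 60 is the product of surviving each interval: (1 − 0.01331) × (1 − 0.00516) × (1 − 0.09554) × (1 − 0.09510).
= 0.98669 × 0.99484 × 0.90446 × 0.90490 = 0.803385.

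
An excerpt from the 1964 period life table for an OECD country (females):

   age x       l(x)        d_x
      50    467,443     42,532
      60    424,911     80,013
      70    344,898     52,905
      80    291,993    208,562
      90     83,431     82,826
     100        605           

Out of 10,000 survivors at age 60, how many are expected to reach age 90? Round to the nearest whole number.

The relevant probability is 83,431/424,911 = 0.196349.
Expected number = 10,000 × 0.196349 = 1963.

1963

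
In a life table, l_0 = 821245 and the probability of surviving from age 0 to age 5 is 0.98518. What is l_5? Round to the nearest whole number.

809074

l_5 = l_0 × p = 821245 × 0.98518 = 809074.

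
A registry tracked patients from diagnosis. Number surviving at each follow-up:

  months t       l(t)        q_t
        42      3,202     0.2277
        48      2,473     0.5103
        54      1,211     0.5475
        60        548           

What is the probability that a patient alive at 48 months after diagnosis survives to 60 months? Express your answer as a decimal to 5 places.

The conditional survival probability is l(60)/l(48) = 548/2,473 = 0.221593.

0.22159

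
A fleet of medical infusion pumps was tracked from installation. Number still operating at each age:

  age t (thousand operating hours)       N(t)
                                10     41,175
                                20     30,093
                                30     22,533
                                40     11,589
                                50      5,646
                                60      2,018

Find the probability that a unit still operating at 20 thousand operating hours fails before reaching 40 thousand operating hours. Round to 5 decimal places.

P(fail before 40 | operational at 20) = 1 − N(40)/N(20) = 1 − 11,589/30,093 = (18,504)/30,093 = 0.614894.

0.61489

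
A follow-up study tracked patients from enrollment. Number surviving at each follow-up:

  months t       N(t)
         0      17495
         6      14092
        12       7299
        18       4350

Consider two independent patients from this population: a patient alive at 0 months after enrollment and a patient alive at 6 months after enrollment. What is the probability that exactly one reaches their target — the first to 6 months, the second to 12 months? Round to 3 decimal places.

0.489

p₁ = N(6)/N(0) = 14092/17495 = 0.805487; p₂ = N(12)/N(6) = 7299/14092 = 0.517953.
P(exactly one) = p₁(1−p₂) + (1−p₁)p₂ = 0.388283 + 0.100749 = 0.489031.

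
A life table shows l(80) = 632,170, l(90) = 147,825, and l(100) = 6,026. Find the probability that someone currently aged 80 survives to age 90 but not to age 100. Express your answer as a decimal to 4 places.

0.2243

This is the probability of reaching 90 but not 100, conditional on being alive at 80: (l(90) − l(100)) / l(80).
= (147,825 − 6,026) / 632,170 = 141,799 / 632,170 = 0.224305.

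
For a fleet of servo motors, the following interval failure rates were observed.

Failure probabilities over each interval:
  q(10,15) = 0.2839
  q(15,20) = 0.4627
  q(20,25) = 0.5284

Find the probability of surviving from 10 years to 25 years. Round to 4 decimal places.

0.1815

P(survive 10→25) = (1 − 0.2839) × (1 − 0.4627) × (1 − 0.5284).
= 0.7161 × 0.5373 × 0.4716 = 0.181453.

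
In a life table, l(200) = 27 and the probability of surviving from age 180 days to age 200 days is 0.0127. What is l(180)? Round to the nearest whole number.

2126

l(180) = l(200) / p = 27 / 0.0127 = 2126.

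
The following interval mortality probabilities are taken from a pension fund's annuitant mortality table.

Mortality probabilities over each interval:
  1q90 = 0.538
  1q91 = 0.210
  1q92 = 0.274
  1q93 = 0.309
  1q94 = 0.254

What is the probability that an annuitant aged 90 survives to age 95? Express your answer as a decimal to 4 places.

5p90 = (1 − 0.538) × (1 − 0.210) × (1 − 0.274) × (1 − 0.309) × (1 − 0.254).
= 0.462 × 0.790 × 0.726 × 0.691 × 0.746 = 0.136591.

0.1366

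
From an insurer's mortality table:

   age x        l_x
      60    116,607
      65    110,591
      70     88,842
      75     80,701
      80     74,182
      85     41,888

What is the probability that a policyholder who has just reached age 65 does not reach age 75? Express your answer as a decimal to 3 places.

0.270

P(die before 75 | alive at 65) = 1 − l_75/l_65 = 1 − 80,701/110,591 = (29,890)/110,591 = 0.270275.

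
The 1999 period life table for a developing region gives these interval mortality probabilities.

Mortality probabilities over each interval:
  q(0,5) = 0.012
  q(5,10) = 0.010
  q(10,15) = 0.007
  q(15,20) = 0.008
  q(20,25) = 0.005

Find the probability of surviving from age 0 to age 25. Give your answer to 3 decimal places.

0.959

The overall survival probability is (1 − 0.012) × (1 − 0.010) × (1 − 0.007) × (1 − 0.008) × (1 − 0.005).
= 0.988 × 0.990 × 0.993 × 0.992 × 0.995 = 0.958685.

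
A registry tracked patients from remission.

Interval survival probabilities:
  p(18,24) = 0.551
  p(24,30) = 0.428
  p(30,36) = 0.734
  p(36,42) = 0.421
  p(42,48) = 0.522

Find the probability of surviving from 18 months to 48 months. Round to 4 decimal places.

P(survive 18→48) = 0.551 × 0.428 × 0.734 × 0.421 × 0.522.
= 0.038040.

0.0380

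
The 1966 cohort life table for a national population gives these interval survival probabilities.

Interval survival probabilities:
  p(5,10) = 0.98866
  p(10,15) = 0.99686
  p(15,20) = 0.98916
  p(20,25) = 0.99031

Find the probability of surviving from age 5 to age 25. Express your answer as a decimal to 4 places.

The overall survival probability is 0.98866 × 0.99686 × 0.98916 × 0.99031.
= 0.965426.

0.9654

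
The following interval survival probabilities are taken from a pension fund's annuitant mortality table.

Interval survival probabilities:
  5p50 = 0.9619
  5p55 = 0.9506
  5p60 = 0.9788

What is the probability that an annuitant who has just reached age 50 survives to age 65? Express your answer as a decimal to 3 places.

Chaining the interval survival probabilities: 0.9619 × 0.9506 × 0.9788.
= 0.894997.

0.895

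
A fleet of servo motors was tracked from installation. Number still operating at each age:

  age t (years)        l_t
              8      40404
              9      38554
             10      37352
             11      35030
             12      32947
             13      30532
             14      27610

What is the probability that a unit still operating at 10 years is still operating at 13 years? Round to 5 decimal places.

The conditional survival probability is l_13/l_10 = 30532/37352 = 0.817413.

0.81741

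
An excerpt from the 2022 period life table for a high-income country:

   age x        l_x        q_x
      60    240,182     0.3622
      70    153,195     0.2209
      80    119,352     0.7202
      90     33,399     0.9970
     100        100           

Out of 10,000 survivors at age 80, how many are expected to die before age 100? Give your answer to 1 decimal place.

The relevant probability is 1 − 100/119,352 = 0.999162.
Expected number = 10,000 × 0.999162 = 9991.6.

9991.6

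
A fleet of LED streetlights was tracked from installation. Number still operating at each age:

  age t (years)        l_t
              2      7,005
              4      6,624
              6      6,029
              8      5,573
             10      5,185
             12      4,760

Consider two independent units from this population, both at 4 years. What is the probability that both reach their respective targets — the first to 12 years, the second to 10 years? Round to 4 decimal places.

p₁ = l_12/l_4 = 4,760/6,624 = 0.718599; p₂ = l_10/l_4 = 5,185/6,624 = 0.782760.
P(both) = p₁ × p₂ = 0.718599 × 0.782760 = 0.562491.

0.5625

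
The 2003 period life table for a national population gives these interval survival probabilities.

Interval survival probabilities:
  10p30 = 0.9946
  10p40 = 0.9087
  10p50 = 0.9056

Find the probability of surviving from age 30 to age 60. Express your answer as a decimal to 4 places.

0.8185

Survival from 30 to 60 is the product of surviving each interval: 0.9946 × 0.9087 × 0.9056.
= 0.818475.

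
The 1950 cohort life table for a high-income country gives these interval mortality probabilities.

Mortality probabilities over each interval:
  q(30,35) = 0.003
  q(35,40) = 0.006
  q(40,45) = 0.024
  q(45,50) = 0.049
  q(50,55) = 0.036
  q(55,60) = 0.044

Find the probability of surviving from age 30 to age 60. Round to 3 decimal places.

0.848

P(survive 30→60) = (1 − 0.003) × (1 − 0.006) × (1 − 0.024) × (1 − 0.049) × (1 − 0.036) × (1 − 0.044).
= 0.997 × 0.994 × 0.976 × 0.951 × 0.964 × 0.956 = 0.847709.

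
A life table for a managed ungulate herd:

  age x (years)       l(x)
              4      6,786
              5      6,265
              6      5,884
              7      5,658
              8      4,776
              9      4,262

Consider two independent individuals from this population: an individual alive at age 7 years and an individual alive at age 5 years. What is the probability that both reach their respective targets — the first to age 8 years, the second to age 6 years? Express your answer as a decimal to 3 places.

0.793

p₁ = l(8)/l(7) = 4,776/5,658 = 0.844115; p₂ = l(6)/l(5) = 5,884/6,265 = 0.939186.
P(both) = p₁ × p₂ = 0.844115 × 0.939186 = 0.792781.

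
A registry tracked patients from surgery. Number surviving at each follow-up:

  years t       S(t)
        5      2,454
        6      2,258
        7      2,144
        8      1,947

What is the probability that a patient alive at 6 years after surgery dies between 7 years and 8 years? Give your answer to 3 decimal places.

0.087

This is the probability of reaching 7 but not 8, conditional on being alive at 6: (S(7) − S(8)) / S(6).
= (2,144 − 1,947) / 2,258 = 197 / 2,258 = 0.087245.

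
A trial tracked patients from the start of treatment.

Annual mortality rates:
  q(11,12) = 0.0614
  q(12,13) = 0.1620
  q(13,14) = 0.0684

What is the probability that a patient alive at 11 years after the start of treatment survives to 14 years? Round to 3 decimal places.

The overall survival probability is (1 − 0.0614) × (1 − 0.1620) × (1 − 0.0684).
= 0.9386 × 0.8380 × 0.9316 = 0.732747.

0.733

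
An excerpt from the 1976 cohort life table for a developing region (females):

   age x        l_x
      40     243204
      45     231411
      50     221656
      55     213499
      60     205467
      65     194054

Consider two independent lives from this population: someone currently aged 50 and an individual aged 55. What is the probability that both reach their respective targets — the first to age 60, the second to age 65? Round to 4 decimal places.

0.8425

p₁ = l_60/l_50 = 205467/221656 = 0.926963; p₂ = l_65/l_55 = 194054/213499 = 0.908922.
P(both) = p₁ × p₂ = 0.926963 × 0.908922 = 0.842537.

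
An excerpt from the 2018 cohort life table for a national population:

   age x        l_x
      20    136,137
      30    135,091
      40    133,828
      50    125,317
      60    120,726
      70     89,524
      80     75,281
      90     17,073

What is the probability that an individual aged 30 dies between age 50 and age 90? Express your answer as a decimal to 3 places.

This is the probability of reaching 50 but not 90, conditional on being alive at 30: (l_50 − l_90) / l_30.
= (125,317 − 17,073) / 135,091 = 108,244 / 135,091 = 0.801267.

0.801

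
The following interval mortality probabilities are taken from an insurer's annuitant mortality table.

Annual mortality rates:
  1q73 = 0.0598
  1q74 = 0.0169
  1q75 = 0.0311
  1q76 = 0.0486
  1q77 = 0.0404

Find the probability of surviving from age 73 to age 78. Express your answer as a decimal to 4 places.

Survival from 73 to 78 is the product of surviving each interval: (1 − 0.0598) × (1 − 0.0169) × (1 − 0.0311) × (1 − 0.0486) × (1 − 0.0404).
= 0.9402 × 0.9831 × 0.9689 × 0.9514 × 0.9596 = 0.817618.

0.8176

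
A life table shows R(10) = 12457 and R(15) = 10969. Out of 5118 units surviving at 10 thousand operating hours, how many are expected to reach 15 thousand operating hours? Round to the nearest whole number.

4507

The relevant probability is 10969/12457 = 0.880549.
Expected number = 5118 × 0.880549 = 4507.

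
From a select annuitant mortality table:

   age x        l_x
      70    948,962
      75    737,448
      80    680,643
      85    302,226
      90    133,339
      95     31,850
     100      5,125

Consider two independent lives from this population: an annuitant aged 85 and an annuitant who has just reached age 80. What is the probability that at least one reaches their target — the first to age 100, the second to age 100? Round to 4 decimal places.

0.0244

p₁ = l_100/l_85 = 5,125/302,226 = 0.016958; p₂ = l_100/l_80 = 5,125/680,643 = 0.007530.
P(at least one) = 1 − (1−p₁)(1−p₂) = 1 − 0.983042 × 0.992470 = 0.024360.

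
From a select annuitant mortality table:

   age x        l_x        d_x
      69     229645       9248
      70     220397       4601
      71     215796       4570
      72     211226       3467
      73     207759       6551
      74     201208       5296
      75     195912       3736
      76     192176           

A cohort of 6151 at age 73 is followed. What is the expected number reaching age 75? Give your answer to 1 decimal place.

5800.3

The relevant probability is 195912/207759 = 0.942977.
Expected number = 6151 × 0.942977 = 5800.3.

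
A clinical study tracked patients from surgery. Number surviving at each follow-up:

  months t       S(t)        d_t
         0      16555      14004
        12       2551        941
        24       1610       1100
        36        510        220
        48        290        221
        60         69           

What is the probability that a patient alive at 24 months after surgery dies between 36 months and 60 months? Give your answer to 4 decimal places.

This is the probability of reaching 36 but not 60, conditional on being alive at 24: (S(36) − S(60)) / S(24).
= (510 − 69) / 1610 = 441 / 1610 = 0.273913.

0.2739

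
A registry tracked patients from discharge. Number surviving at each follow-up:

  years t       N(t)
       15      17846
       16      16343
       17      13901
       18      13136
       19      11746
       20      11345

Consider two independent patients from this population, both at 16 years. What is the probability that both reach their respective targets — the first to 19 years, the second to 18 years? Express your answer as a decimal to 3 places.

p₁ = N(19)/N(16) = 11746/16343 = 0.718717; p₂ = N(18)/N(16) = 13136/16343 = 0.803769.
P(both) = p₁ × p₂ = 0.718717 × 0.803769 = 0.577682.

0.578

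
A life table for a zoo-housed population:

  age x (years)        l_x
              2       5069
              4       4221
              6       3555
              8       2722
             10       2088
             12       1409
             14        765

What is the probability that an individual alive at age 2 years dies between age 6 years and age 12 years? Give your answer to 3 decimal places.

This is the probability of reaching 6 but not 12, conditional on being alive at 2: (l_6 − l_12) / l_2.
= (3555 − 1409) / 5069 = 2146 / 5069 = 0.423358.

0.423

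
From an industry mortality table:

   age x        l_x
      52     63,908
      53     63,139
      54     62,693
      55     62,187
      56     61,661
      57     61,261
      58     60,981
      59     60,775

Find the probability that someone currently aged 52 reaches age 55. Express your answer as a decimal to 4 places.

The conditional survival probability is l_55/l_52 = 62,187/63,908 = 0.973071.

0.9731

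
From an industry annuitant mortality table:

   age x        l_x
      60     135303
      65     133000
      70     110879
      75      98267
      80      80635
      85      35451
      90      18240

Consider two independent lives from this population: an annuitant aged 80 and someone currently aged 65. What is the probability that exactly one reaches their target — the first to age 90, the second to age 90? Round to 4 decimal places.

0.3013

p₁ = l_90/l_80 = 18240/80635 = 0.226205; p₂ = l_90/l_65 = 18240/133000 = 0.137143.
P(exactly one) = p₁(1−p₂) + (1−p₁)p₂ = 0.195183 + 0.106121 = 0.301303.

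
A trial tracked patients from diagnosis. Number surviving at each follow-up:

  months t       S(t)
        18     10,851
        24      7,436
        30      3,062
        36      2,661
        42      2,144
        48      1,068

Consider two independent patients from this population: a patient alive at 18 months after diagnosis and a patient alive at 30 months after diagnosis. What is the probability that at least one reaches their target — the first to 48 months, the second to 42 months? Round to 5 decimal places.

p₁ = S(48)/S(18) = 1,068/10,851 = 0.098424; p₂ = S(42)/S(30) = 2,144/3,062 = 0.700196.
P(at least one) = 1 − (1−p₁)(1−p₂) = 1 − 0.901576 × 0.299804 = 0.729704.

0.72970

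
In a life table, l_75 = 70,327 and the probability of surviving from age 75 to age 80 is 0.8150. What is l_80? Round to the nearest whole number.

l_80 = l_75 × p = 70,327 × 0.8150 = 57317.

57317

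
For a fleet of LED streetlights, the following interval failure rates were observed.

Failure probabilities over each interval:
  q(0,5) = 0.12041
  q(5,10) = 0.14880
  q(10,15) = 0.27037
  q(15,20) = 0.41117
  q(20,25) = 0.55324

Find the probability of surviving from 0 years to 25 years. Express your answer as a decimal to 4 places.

Survival from 0 to 25 is the product of surviving each interval: (1 − 0.12041) × (1 − 0.14880) × (1 − 0.27037) × (1 − 0.41117) × (1 − 0.55324).
= 0.87959 × 0.85120 × 0.72963 × 0.58883 × 0.44676 = 0.143707.

0.1437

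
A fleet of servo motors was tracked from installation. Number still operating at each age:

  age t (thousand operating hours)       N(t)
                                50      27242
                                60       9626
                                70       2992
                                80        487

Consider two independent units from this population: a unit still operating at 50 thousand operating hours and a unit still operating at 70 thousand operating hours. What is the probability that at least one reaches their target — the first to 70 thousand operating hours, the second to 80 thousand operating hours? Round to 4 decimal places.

0.2547

p₁ = N(70)/N(50) = 2992/27242 = 0.109830; p₂ = N(80)/N(70) = 487/2992 = 0.162767.
P(at least one) = 1 − (1−p₁)(1−p₂) = 1 − 0.890170 × 0.837233 = 0.254720.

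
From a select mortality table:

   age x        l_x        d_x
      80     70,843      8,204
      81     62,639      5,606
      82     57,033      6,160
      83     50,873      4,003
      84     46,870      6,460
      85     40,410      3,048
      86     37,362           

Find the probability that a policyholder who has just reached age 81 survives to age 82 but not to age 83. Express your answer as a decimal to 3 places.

0.098

We want 1|1q81 = (l_82 − l_83)/l_81.
This is the probability of reaching 82 but not 83, conditional on being alive at 81: (l_82 − l_83) / l_81.
= (57,033 − 50,873) / 62,639 = 6,160 / 62,639 = 0.098341.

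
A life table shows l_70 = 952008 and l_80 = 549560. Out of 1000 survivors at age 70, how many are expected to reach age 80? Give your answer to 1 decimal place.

577.3

The relevant probability is 549560/952008 = 0.577264.
Expected number = 1000 × 0.577264 = 577.3.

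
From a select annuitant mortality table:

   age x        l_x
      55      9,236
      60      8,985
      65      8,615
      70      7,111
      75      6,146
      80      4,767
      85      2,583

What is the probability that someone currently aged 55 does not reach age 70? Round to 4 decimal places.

0.2301

P(die before 70 | alive at 55) = 1 − l_70/l_55 = 1 − 7,111/9,236 = (2,125)/9,236 = 0.230078.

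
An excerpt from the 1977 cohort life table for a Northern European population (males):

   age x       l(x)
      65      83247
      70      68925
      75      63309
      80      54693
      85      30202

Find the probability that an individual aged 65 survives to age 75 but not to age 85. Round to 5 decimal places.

0.39770

This is the probability of reaching 75 but not 85, conditional on being alive at 65: (l(75) − l(85)) / l(65).
= (63309 − 30202) / 83247 = 33107 / 83247 = 0.397696.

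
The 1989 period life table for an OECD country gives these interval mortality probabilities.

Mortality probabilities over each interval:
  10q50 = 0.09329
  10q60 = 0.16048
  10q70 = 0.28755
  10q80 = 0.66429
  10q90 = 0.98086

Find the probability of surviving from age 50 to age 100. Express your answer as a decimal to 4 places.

Survival from 50 to 100 is the product of surviving each interval: (1 − 0.09329) × (1 − 0.16048) × (1 − 0.28755) × (1 − 0.66429) × (1 − 0.98086).
= 0.90671 × 0.83952 × 0.71245 × 0.33571 × 0.01914 = 0.003485.

0.0035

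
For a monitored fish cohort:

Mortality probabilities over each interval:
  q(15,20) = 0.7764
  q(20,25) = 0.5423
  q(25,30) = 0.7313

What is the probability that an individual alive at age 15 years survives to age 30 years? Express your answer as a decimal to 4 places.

P(survive 15→30) = (1 − 0.7764) × (1 − 0.5423) × (1 − 0.7313).
= 0.2236 × 0.4577 × 0.2687 = 0.027499.

0.0275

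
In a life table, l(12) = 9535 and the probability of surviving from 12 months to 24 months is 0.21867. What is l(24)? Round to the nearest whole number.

2085

l(24) = l(12) × p = 9535 × 0.21867 = 2085.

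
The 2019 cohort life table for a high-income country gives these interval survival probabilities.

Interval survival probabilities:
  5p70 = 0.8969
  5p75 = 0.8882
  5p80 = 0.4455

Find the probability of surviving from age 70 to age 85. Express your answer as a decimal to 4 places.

The overall survival probability is 0.8969 × 0.8882 × 0.4455.
= 0.354897.

0.3549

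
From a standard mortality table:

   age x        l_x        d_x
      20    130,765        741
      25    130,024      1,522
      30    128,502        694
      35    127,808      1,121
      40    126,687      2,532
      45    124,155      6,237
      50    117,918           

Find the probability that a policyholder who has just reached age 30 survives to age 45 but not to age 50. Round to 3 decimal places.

0.049

We want 15|5q30 = (l_45 − l_50)/l_30.
This is the probability of reaching 45 but not 50, conditional on being alive at 30: (l_45 − l_50) / l_30.
= (124,155 − 117,918) / 128,502 = 6,237 / 128,502 = 0.048536.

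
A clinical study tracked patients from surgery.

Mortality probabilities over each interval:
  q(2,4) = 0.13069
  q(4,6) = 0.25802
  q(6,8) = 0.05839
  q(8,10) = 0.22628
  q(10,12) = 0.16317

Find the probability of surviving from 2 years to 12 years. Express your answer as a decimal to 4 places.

0.3932

P(survive 2→12) = (1 − 0.13069) × (1 − 0.25802) × (1 − 0.05839) × (1 − 0.22628) × (1 − 0.16317).
= 0.86931 × 0.74198 × 0.94161 × 0.77372 × 0.83683 = 0.393241.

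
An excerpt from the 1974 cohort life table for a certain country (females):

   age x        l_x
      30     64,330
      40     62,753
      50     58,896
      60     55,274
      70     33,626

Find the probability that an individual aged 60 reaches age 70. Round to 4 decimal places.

We want 10p60 = l_70/l_60.
The conditional survival probability is l_70/l_60 = 33,626/55,274 = 0.608351.

0.6084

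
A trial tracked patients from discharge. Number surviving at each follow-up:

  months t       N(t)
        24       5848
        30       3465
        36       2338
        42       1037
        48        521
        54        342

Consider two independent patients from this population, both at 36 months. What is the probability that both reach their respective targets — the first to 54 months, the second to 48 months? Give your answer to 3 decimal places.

0.033

p₁ = N(54)/N(36) = 342/2338 = 0.146279; p₂ = N(48)/N(36) = 521/2338 = 0.222840.
P(both) = p₁ × p₂ = 0.146279 × 0.222840 = 0.032597.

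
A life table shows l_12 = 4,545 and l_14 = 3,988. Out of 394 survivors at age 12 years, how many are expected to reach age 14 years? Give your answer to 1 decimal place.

345.7

The relevant probability is 3,988/4,545 = 0.877448.
Expected number = 394 × 0.877448 = 345.7.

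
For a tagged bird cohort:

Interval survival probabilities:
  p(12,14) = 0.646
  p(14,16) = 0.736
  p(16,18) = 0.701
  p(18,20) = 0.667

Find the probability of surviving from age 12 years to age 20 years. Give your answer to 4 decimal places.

The overall survival probability is 0.646 × 0.736 × 0.701 × 0.667.
= 0.222308.

0.2223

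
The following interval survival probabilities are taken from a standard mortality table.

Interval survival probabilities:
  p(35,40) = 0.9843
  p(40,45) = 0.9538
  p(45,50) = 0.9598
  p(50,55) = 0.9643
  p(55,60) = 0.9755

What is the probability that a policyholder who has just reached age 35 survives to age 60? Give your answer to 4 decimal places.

Survival from 35 to 60 is the product of surviving each interval: 0.9843 × 0.9538 × 0.9598 × 0.9643 × 0.9755.
= 0.847627.

0.8476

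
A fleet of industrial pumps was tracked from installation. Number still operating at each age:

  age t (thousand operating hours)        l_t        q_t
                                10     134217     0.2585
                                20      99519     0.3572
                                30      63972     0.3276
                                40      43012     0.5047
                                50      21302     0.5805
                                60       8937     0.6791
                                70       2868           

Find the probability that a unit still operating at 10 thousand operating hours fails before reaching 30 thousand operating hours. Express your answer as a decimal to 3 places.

P(fail before 30 | operational at 10) = 1 − l_30/l_10 = 1 − 63972/134217 = (70245)/134217 = 0.523369.

0.523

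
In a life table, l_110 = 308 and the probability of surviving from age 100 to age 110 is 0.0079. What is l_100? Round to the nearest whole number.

38987

l_100 = l_110 / p = 308 / 0.0079 = 38987.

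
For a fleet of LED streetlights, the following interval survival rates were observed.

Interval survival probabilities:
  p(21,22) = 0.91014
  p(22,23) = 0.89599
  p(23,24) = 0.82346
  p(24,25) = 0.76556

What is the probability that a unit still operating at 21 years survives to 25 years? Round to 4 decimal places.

0.5141

Chaining the interval survival probabilities: 0.91014 × 0.89599 × 0.82346 × 0.76556.
= 0.514083.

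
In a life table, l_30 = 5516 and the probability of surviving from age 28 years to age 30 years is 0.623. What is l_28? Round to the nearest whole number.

l_28 = l_30 / p = 5516 / 0.623 = 8854.

8854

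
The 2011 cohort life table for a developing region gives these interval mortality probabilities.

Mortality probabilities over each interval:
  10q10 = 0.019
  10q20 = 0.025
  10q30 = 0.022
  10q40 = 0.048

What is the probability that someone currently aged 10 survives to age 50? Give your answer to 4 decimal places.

The overall survival probability is (1 − 0.019) × (1 − 0.025) × (1 − 0.022) × (1 − 0.048).
= 0.981 × 0.975 × 0.978 × 0.952 = 0.890532.

0.8905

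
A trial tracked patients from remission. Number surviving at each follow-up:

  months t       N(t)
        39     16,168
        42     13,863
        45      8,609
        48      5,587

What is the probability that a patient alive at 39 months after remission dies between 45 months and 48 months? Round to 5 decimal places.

This is the probability of reaching 45 but not 48, conditional on being alive at 39: (N(45) − N(48)) / N(39).
= (8,609 − 5,587) / 16,168 = 3,022 / 16,168 = 0.186912.

0.18691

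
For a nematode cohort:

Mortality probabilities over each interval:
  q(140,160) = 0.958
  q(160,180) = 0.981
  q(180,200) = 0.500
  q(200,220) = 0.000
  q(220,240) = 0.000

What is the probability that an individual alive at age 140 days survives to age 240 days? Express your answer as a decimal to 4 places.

P(survive 140→240) = (1 − 0.958) × (1 − 0.981) × (1 − 0.500) × (1 − 0.000) × (1 − 0.000).
= 0.042 × 0.019 × 0.500 × 1.000 × 1.000 = 0.000399.

0.0004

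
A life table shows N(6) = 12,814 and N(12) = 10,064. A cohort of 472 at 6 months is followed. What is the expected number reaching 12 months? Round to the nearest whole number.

The relevant probability is 10,064/12,814 = 0.785391.
Expected number = 472 × 0.785391 = 371.

371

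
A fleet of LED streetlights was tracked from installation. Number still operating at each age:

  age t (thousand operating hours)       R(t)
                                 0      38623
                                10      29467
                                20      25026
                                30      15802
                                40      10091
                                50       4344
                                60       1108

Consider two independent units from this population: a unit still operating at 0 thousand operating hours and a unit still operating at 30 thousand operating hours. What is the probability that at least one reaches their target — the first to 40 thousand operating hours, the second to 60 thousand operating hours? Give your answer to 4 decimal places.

0.3131

p₁ = R(40)/R(0) = 10091/38623 = 0.261269; p₂ = R(60)/R(30) = 1108/15802 = 0.070118.
P(at least one) = 1 − (1−p₁)(1−p₂) = 1 − 0.738731 × 0.929882 = 0.313067.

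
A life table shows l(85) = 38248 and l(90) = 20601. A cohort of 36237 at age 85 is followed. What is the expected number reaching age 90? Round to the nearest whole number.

The relevant probability is 20601/38248 = 0.538616.
Expected number = 36237 × 0.538616 = 19518.

19518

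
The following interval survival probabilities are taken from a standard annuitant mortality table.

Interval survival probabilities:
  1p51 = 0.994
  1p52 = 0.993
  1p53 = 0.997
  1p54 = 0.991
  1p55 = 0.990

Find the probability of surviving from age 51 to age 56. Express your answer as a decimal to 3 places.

Chaining the interval survival probabilities: 0.994 × 0.993 × 0.997 × 0.991 × 0.990.
= 0.965472.

0.965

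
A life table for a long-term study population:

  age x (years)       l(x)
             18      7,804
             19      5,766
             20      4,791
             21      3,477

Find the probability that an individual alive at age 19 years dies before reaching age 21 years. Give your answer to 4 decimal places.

P(die before 21 | alive at 19) = 1 − l(21)/l(19) = 1 − 3,477/5,766 = (2,289)/5,766 = 0.396982.

0.3970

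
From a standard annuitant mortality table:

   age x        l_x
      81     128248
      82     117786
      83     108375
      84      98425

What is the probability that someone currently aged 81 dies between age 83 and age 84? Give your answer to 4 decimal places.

0.0776

We want 2|1q81 = (l_83 − l_84)/l_81.
This is the probability of reaching 83 but not 84, conditional on being alive at 81: (l_83 − l_84) / l_81.
= (108375 − 98425) / 128248 = 9950 / 128248 = 0.077584.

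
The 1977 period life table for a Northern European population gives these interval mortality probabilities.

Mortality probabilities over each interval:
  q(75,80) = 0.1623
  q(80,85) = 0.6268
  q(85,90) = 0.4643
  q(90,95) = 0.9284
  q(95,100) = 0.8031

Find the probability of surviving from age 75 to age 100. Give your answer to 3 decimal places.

0.002

Survival from 75 to 100 is the product of surviving each interval: (1 − 0.1623) × (1 − 0.6268) × (1 − 0.4643) × (1 − 0.9284) × (1 − 0.8031).
= 0.8377 × 0.3732 × 0.5357 × 0.0716 × 0.1969 = 0.002361.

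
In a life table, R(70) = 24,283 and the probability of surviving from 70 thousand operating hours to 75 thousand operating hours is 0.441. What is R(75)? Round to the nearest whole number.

R(75) = R(70) × p = 24,283 × 0.441 = 10709.

10709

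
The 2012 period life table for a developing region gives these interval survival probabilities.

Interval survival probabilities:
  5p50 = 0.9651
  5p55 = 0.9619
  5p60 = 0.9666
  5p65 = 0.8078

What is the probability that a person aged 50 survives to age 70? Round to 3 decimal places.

0.725

The overall survival probability is 0.9651 × 0.9619 × 0.9666 × 0.8078.
= 0.724858.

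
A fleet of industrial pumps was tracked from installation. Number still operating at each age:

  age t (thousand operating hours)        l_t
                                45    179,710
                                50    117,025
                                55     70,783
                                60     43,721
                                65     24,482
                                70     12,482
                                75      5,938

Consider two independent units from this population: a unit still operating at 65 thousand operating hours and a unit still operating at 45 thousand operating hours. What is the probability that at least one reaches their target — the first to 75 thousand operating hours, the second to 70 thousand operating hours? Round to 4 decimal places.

p₁ = l_75/l_65 = 5,938/24,482 = 0.242546; p₂ = l_70/l_45 = 12,482/179,710 = 0.069456.
P(at least one) = 1 − (1−p₁)(1−p₂) = 1 − 0.757454 × 0.930544 = 0.295156.

0.2952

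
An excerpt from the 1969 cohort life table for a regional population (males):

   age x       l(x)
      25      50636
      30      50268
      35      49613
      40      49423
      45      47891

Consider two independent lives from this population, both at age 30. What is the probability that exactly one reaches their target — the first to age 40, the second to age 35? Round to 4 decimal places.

0.0294

p₁ = l(40)/l(30) = 49423/50268 = 0.983190; p₂ = l(35)/l(30) = 49613/50268 = 0.986970.
P(exactly one) = p₁(1−p₂) + (1−p₁)p₂ = 0.012811 + 0.016591 = 0.029402.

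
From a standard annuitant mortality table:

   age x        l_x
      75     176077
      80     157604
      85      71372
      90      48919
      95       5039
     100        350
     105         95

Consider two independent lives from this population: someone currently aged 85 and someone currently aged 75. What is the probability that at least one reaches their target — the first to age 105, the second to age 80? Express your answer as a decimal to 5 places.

0.89523

p₁ = l_105/l_85 = 95/71372 = 0.001331; p₂ = l_80/l_75 = 157604/176077 = 0.895086.
P(at least one) = 1 − (1−p₁)(1−p₂) = 1 − 0.998669 × 0.104914 = 0.895226.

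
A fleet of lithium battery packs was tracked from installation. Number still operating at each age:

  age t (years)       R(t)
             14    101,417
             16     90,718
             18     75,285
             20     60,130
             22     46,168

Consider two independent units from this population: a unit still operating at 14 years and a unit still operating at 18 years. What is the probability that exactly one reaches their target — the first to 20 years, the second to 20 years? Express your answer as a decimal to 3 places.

p₁ = R(20)/R(14) = 60,130/101,417 = 0.592899; p₂ = R(20)/R(18) = 60,130/75,285 = 0.798698.
P(exactly one) = p₁(1−p₂) + (1−p₁)p₂ = 0.119352 + 0.325151 = 0.444503.

0.445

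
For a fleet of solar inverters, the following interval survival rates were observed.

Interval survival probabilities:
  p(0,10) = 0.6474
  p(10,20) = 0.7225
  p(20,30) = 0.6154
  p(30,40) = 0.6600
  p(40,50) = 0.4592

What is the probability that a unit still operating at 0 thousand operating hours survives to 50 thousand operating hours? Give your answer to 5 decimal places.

Survival from 0 to 50 is the product of surviving each interval: 0.6474 × 0.7225 × 0.6154 × 0.6600 × 0.4592.
= 0.087240.

0.08724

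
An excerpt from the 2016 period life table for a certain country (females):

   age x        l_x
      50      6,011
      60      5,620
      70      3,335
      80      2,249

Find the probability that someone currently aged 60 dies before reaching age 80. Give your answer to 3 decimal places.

0.600

P(die before 80 | alive at 60) = 1 − l_80/l_60 = 1 − 2,249/5,620 = (3,371)/5,620 = 0.599822.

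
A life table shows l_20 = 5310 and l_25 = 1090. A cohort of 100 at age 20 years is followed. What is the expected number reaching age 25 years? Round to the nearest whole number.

The relevant probability is 1090/5310 = 0.205273.
Expected number = 100 × 0.205273 = 21.

21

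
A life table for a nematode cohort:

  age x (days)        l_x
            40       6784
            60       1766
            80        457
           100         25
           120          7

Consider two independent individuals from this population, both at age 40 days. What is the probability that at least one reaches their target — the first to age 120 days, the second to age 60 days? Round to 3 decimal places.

p₁ = l_120/l_40 = 7/6784 = 0.001032; p₂ = l_60/l_40 = 1766/6784 = 0.260318.
P(at least one) = 1 − (1−p₁)(1−p₂) = 1 − 0.998968 × 0.739682 = 0.261081.

0.261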